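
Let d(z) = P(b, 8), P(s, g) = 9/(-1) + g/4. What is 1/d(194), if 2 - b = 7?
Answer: -⅐ ≈ -0.14286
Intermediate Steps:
b = -5 (b = 2 - 1*7 = 2 - 7 = -5)
P(s, g) = -9 + g/4 (P(s, g) = 9*(-1) + g*(¼) = -9 + g/4)
d(z) = -7 (d(z) = -9 + (¼)*8 = -9 + 2 = -7)
1/d(194) = 1/(-7) = -⅐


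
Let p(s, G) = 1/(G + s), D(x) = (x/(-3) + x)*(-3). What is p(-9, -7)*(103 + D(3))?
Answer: -97/16 ≈ -6.0625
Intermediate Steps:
D(x) = -2*x (D(x) = (x*(-⅓) + x)*(-3) = (-x/3 + x)*(-3) = (2*x/3)*(-3) = -2*x)
p(-9, -7)*(103 + D(3)) = (103 - 2*3)/(-7 - 9) = (103 - 6)/(-16) = -1/16*97 = -97/16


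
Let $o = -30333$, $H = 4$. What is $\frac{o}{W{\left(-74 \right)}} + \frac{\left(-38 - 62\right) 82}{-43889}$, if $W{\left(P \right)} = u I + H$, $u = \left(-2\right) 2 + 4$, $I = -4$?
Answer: $- \frac{1331252237}{175556} \approx -7583.1$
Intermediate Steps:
$u = 0$ ($u = -4 + 4 = 0$)
$W{\left(P \right)} = 4$ ($W{\left(P \right)} = 0 \left(-4\right) + 4 = 0 + 4 = 4$)
$\frac{o}{W{\left(-74 \right)}} + \frac{\left(-38 - 62\right) 82}{-43889} = - \frac{30333}{4} + \frac{\left(-38 - 62\right) 82}{-43889} = \left(-30333\right) \frac{1}{4} + \left(-100\right) 82 \left(- \frac{1}{43889}\right) = - \frac{30333}{4} - - \frac{8200}{43889} = - \frac{30333}{4} + \frac{8200}{43889} = - \frac{1331252237}{175556}$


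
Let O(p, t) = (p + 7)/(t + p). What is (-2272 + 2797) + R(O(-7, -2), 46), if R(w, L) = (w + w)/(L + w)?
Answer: 525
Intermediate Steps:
O(p, t) = (7 + p)/(p + t)
R(w, L) = 2*w/(L + w) (R(w, L) = (2*w)/(L + w) = 2*w/(L + w))
(-2272 + 2797) + R(O(-7, -2), 46) = (-2272 + 2797) + 2*((7 - 7)/(-7 - 2))/(46 + (7 - 7)/(-7 - 2)) = 525 + 2*(0/(-9))/(46 + 0/(-9)) = 525 + 2*(-⅑*0)/(46 - ⅑*0) = 525 + 2*0/(46 + 0) = 525 + 2*0/46 = 525 + 2*0*(1/46) = 525 + 0 = 525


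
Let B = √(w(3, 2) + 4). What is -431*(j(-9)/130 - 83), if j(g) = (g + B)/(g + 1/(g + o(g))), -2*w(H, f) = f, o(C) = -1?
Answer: 42315580/1183 + 431*√3/1183 ≈ 35770.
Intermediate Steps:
w(H, f) = -f/2
B = √3 (B = √(-½*2 + 4) = √(-1 + 4) = √3 ≈ 1.7320)
j(g) = (g + √3)/(g + 1/(-1 + g)) (j(g) = (g + √3)/(g + 1/(g - 1)) = (g + √3)/(g + 1/(-1 + g)))
-431*(j(-9)/130 - 83) = -431*((((-9)² - 1*(-9) - √3 - 9*√3)/(1 + (-9)² - 1*(-9)))/130 - 83) = -431*(((81 + 9 - √3 - 9*√3)/(1 + 81 + 9))*(1/130) - 83) = -431*(((90 - 10*√3)/91)*(1/130) - 83) = -431*((90/91 - 10*√3/91)*(1/130) - 83) = -431*((9/1183 - √3/1183) - 83) = -431*(-98180/1183 - √3/1183) = 42315580/1183 + 431*√3/1183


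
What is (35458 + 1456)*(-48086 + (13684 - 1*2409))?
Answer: -1358841254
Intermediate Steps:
(35458 + 1456)*(-48086 + (13684 - 1*2409)) = 36914*(-48086 + (13684 - 2409)) = 36914*(-48086 + 11275) = 36914*(-36811) = -1358841254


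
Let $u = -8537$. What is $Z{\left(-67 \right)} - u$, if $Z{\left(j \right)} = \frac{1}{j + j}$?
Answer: $\frac{1143957}{134} \approx 8537.0$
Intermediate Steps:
$Z{\left(j \right)} = \frac{1}{2 j}$
$Z{\left(-67 \right)} - u = \frac{1}{2 \left(-67\right)} - -8537 = \frac{1}{2} \left(- \frac{1}{67}\right) + 8537 = - \frac{1}{134} + 8537 = \frac{1143957}{134}$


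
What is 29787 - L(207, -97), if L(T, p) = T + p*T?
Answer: 49659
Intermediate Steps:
L(T, p) = T + T*p
29787 - L(207, -97) = 29787 - 207*(1 - 97) = 29787 - 207*(-96) = 29787 - 1*(-19872) = 29787 + 19872 = 49659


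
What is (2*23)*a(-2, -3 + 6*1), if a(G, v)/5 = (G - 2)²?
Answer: 3680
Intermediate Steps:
a(G, v) = 5*(-2 + G)² (a(G, v) = 5*(G - 2)² = 5*(-2 + G)²)
(2*23)*a(-2, -3 + 6*1) = (2*23)*(5*(-2 - 2)²) = 46*(5*(-4)²) = 46*(5*16) = 46*80 = 3680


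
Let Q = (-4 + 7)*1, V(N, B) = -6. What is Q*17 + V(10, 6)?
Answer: 45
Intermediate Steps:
Q = 3 (Q = 3*1 = 3)
Q*17 + V(10, 6) = 3*17 - 6 = 51 - 6 = 45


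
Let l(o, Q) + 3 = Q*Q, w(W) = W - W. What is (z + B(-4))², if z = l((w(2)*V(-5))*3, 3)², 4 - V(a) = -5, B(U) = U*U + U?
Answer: 2304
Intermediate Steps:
B(U) = U + U² (B(U) = U² + U = U + U²)
V(a) = 9 (V(a) = 4 - 1*(-5) = 4 + 5 = 9)
w(W) = 0
l(o, Q) = -3 + Q² (l(o, Q) = -3 + Q*Q = -3 + Q²)
z = 36 (z = (-3 + 3²)² = (-3 + 9)² = 6² = 36)
(z + B(-4))² = (36 - 4*(1 - 4))² = (36 - 4*(-3))² = (36 + 12)² = 48² = 2304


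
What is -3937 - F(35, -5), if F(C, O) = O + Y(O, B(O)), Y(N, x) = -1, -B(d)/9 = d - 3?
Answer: -3931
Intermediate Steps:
B(d) = 27 - 9*d (B(d) = -9*(d - 3) = -9*(-3 + d) = 27 - 9*d)
F(C, O) = -1 + O (F(C, O) = O - 1 = -1 + O)
-3937 - F(35, -5) = -3937 - (-1 - 5) = -3937 - 1*(-6) = -3937 + 6 = -3931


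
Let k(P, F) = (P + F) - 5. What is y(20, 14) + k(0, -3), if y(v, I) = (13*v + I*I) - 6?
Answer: 442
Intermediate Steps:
k(P, F) = -5 + F + P (k(P, F) = (F + P) - 5 = -5 + F + P)
y(v, I) = -6 + I² + 13*v (y(v, I) = (13*v + I²) - 6 = (I² + 13*v) - 6 = -6 + I² + 13*v)
y(20, 14) + k(0, -3) = (-6 + 14² + 13*20) + (-5 - 3 + 0) = (-6 + 196 + 260) - 8 = 450 - 8 = 442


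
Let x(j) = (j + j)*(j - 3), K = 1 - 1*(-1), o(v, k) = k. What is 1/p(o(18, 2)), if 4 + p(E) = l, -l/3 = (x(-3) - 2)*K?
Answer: -1/208 ≈ -0.0048077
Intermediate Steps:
K = 2 (K = 1 + 1 = 2)
x(j) = 2*j*(-3 + j) (x(j) = (2*j)*(-3 + j) = 2*j*(-3 + j))
l = -204 (l = -3*(2*(-3)*(-3 - 3) - 2)*2 = -3*(2*(-3)*(-6) - 2)*2 = -3*(36 - 2)*2 = -102*2 = -3*68 = -204)
p(E) = -208 (p(E) = -4 - 204 = -208)
1/p(o(18, 2)) = 1/(-208) = -1/208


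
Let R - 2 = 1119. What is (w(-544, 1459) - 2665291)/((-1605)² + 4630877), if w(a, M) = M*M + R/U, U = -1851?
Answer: -993266231/13339975602 ≈ -0.074458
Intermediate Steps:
R = 1121 (R = 2 + 1119 = 1121)
w(a, M) = -1121/1851 + M² (w(a, M) = M*M + 1121/(-1851) = M² + 1121*(-1/1851) = M² - 1121/1851 = -1121/1851 + M²)
(w(-544, 1459) - 2665291)/((-1605)² + 4630877) = ((-1121/1851 + 1459²) - 2665291)/((-1605)² + 4630877) = ((-1121/1851 + 2128681) - 2665291)/(2576025 + 4630877) = (3940187410/1851 - 2665291)/7206902 = -993266231/1851*1/7206902 = -993266231/13339975602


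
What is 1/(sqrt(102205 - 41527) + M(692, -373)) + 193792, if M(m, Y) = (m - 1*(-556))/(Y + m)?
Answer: 199382784602576/1028849409 + 101761*sqrt(6742)/2057698818 ≈ 1.9379e+5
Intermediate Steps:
M(m, Y) = (556 + m)/(Y + m) (M(m, Y) = (m + 556)/(Y + m) = (556 + m)/(Y + m))
1/(sqrt(102205 - 41527) + M(692, -373)) + 193792 = 1/(sqrt(102205 - 41527) + (556 + 692)/(-373 + 692)) + 193792 = 1/(sqrt(60678) + 1248/319) + 193792 = 1/(3*sqrt(6742) + (1/319)*1248) + 193792 = 1/(3*sqrt(6742) + 1248/319) + 193792 = 1/(1248/319 + 3*sqrt(6742)) + 193792 = 193792 + 1/(1248/319 + 3*sqrt(6742))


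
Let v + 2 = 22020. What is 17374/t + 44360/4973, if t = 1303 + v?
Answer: 1120920462/115975333 ≈ 9.6652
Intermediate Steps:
v = 22018 (v = -2 + 22020 = 22018)
t = 23321 (t = 1303 + 22018 = 23321)
17374/t + 44360/4973 = 17374/23321 + 44360/4973 = 1120920462/115975333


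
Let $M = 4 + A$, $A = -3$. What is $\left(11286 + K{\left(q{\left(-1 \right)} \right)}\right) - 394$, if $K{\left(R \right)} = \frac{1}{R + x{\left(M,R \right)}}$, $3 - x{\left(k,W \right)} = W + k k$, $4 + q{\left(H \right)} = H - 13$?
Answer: $\frac{21785}{2} \approx 10893.0$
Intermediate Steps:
$q{\left(H \right)} = -17 + H$ ($q{\left(H \right)} = -4 + \left(H - 13\right) = -4 + \left(-13 + H\right) = -17 + H$)
$M = 1$ ($M = 4 - 3 = 1$)
$x{\left(k,W \right)} = 3 - W - k^{2}$ ($x{\left(k,W \right)} = 3 - \left(W + k k\right) = 3 - \left(W + k^{2}\right) = 3 - W - k^{2}$)
$K{\left(R \right)} = \frac{1}{2}$ ($K{\left(R \right)} = \frac{1}{R - \left(-2 + R\right)} = \frac{1}{2}$)
$\left(11286 + K{\left(q{\left(-1 \right)} \right)}\right) - 394 = \left(11286 + \frac{1}{2}\right) - 394 = \frac{22573}{2} - 394 = \frac{21785}{2}$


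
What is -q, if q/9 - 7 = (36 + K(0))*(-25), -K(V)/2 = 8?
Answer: 4437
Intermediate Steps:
K(V) = -16 (K(V) = -2*8 = -16)
q = -4437 (q = 63 + 9*((36 - 16)*(-25)) = 63 + 9*(20*(-25)) = 63 + 9*(-500) = 63 - 4500 = -4437)
-q = -1*(-4437) = 4437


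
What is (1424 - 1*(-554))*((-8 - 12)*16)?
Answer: -632960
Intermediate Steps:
(1424 - 1*(-554))*((-8 - 12)*16) = (1424 + 554)*(-20*16) = 1978*(-320) = -632960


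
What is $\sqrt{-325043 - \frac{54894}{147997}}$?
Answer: $\frac{i \sqrt{7119461360888705}}{147997} \approx 570.13 i$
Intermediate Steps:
$\sqrt{-325043 - \frac{54894}{147997}} = \sqrt{- \frac{48105443765}{147997}} = \frac{i \sqrt{7119461360888705}}{147997}$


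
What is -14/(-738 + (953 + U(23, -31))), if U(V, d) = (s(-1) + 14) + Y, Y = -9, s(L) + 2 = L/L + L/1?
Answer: -7/109 ≈ -0.064220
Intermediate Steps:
s(L) = -1 + L (s(L) = -2 + (L/L + L/1) = -2 + (1 + L*1) = -2 + (1 + L) = -1 + L)
U(V, d) = 3 (U(V, d) = ((-1 - 1) + 14) - 9 = (-2 + 14) - 9 = 12 - 9 = 3)
-14/(-738 + (953 + U(23, -31))) = -14/(-738 + (953 + 3)) = -14/(-738 + 956) = -14/218 = (1/218)*(-14) = -7/109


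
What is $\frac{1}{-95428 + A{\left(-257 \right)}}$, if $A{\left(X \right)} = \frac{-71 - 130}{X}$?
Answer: $- \frac{257}{24524795} \approx -1.0479 \cdot 10^{-5}$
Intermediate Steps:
$A{\left(X \right)} = - \frac{201}{X}$
$\frac{1}{-95428 + A{\left(-257 \right)}} = \frac{1}{-95428 - \frac{201}{-257}} = \frac{1}{-95428 - - \frac{201}{257}} = \frac{1}{-95428 + \frac{201}{257}} = \frac{1}{- \frac{24524795}{257}} = - \frac{257}{24524795}$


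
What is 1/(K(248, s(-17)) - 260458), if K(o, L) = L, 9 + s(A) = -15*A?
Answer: -1/260212 ≈ -3.8430e-6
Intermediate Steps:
s(A) = -9 - 15*A
1/(K(248, s(-17)) - 260458) = 1/((-9 - 15*(-17)) - 260458) = 1/((-9 + 255) - 260458) = 1/(246 - 260458) = 1/(-260212) = -1/260212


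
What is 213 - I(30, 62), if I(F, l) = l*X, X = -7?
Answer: 647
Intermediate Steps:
I(F, l) = -7*l (I(F, l) = l*(-7) = -7*l)
213 - I(30, 62) = 213 - (-7)*62 = 213 - 1*(-434) = 213 + 434 = 647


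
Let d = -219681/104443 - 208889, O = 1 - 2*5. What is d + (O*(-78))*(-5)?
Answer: -22183808438/104443 ≈ -2.1240e+5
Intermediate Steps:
O = -9 (O = 1 - 10 = -9)
d = -21817213508/104443 (d = -219681*1/104443 - 208889 = -219681/104443 - 208889 = -21817213508/104443 ≈ -2.0889e+5)
d + (O*(-78))*(-5) = -21817213508/104443 - 9*(-78)*(-5) = -21817213508/104443 + 702*(-5) = -21817213508/104443 - 3510 = -22183808438/104443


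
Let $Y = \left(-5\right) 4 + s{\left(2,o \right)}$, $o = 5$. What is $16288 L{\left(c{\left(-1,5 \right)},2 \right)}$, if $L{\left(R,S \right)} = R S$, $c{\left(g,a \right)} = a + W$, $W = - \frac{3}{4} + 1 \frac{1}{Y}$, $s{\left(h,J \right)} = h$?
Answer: $\frac{1229744}{9} \approx 1.3664 \cdot 10^{5}$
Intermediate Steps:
$Y = -18$ ($Y = \left(-5\right) 4 + 2 = -20 + 2 = -18$)
$W = - \frac{29}{36}$ ($W = - \frac{3}{4} + 1 \frac{1}{-18} = \left(-3\right) \frac{1}{4} + 1 \left(- \frac{1}{18}\right) = - \frac{3}{4} - \frac{1}{18} = - \frac{29}{36} \approx -0.80556$)
$c{\left(g,a \right)} = - \frac{29}{36} + a$ ($c{\left(g,a \right)} = a - \frac{29}{36} = - \frac{29}{36} + a$)
$16288 L{\left(c{\left(-1,5 \right)},2 \right)} = 16288 \left(- \frac{29}{36} + 5\right) 2 = 16288 \cdot \frac{151}{36} \cdot 2 = 16288 \cdot \frac{151}{18} = \frac{1229744}{9}$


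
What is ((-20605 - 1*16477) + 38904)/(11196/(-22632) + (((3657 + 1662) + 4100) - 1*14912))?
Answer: -3436292/10360731 ≈ -0.33167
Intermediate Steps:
((-20605 - 1*16477) + 38904)/(11196/(-22632) + (((3657 + 1662) + 4100) - 1*14912)) = ((-20605 - 16477) + 38904)/(11196*(-1/22632) + ((5319 + 4100) - 14912)) = (-37082 + 38904)/(-933/1886 + (9419 - 14912)) = 1822/(-933/1886 - 5493) = 1822/(-10360731/1886) = 1822*(-1886/10360731) = -3436292/10360731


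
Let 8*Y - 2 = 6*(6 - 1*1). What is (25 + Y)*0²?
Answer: 0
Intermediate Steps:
Y = 4 (Y = ¼ + (6*(6 - 1*1))/8 = ¼ + (6*(6 - 1))/8 = ¼ + (6*5)/8 = ¼ + (⅛)*30 = ¼ + 15/4 = 4)
(25 + Y)*0² = (25 + 4)*0² = 29*0 = 0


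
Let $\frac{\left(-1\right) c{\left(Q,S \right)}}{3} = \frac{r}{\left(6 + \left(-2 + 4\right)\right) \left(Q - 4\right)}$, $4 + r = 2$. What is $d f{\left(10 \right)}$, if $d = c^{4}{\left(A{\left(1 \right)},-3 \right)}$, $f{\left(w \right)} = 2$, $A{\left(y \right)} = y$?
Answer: $\frac{1}{128} \approx 0.0078125$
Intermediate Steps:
$r = -2$ ($r = -4 + 2 = -2$)
$c{\left(Q,S \right)} = \frac{6}{-32 + 8 Q}$ ($c{\left(Q,S \right)} = - 3 \left(- \frac{2}{\left(6 + \left(-2 + 4\right)\right) \left(Q - 4\right)}\right) = - 3 \left(- \frac{2}{\left(6 + 2\right) \left(-4 + Q\right)}\right) = - 3 \left(- \frac{2}{8 \left(-4 + Q\right)}\right) = - 3 \left(- \frac{2}{-32 + 8 Q}\right) = \frac{6}{-32 + 8 Q}$)
$d = \frac{1}{256}$ ($d = \left(\frac{3}{4 \left(-4 + 1\right)}\right)^{4} = \left(\frac{3}{4 \left(-3\right)}\right)^{4} = \left(\frac{3}{4} \left(- \frac{1}{3}\right)\right)^{4} = \left(- \frac{1}{4}\right)^{4} = \frac{1}{256} \approx 0.0039063$)
$d f{\left(10 \right)} = \frac{1}{256} \cdot 2 = \frac{1}{128}$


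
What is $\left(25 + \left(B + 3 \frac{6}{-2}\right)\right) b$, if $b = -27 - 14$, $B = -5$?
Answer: $-451$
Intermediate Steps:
$b = -41$ ($b = -27 - 14 = -41$)
$\left(25 + \left(B + 3 \frac{6}{-2}\right)\right) b = \left(25 + \left(-5 + 3 \frac{6}{-2}\right)\right) \left(-41\right) = \left(25 + \left(-5 + 3 \cdot 6 \left(- \frac{1}{2}\right)\right)\right) \left(-41\right) = \left(25 + \left(-5 + 3 \left(-3\right)\right)\right) \left(-41\right) = \left(25 - 14\right) \left(-41\right) = 11 \left(-41\right) = -451$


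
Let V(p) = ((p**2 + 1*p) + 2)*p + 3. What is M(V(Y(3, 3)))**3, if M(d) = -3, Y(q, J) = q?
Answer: -27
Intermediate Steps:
V(p) = 3 + p*(2 + p + p**2) (V(p) = ((p**2 + p) + 2)*p + 3 = ((p + p**2) + 2)*p + 3 = (2 + p + p**2)*p + 3 = p*(2 + p + p**2) + 3 = 3 + p*(2 + p + p**2))
M(V(Y(3, 3)))**3 = (-3)**3 = -27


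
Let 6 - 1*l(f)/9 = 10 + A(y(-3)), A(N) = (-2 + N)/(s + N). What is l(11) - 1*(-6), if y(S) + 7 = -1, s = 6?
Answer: -75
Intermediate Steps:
y(S) = -8 (y(S) = -7 - 1 = -8)
A(N) = (-2 + N)/(6 + N)
l(f) = -81 (l(f) = 54 - 9*(10 + (-2 - 8)/(6 - 8)) = 54 - 9*(10 - 10/(-2)) = 54 - 9*(10 - ½*(-10)) = 54 - 9*(10 + 5) = 54 - 9*15 = 54 - 135 = -81)
l(11) - 1*(-6) = -81 - 1*(-6) = -81 + 6 = -75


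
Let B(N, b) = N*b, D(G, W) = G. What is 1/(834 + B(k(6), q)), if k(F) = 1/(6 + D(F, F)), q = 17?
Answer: 12/10025 ≈ 0.0011970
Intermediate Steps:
k(F) = 1/(6 + F)
1/(834 + B(k(6), q)) = 1/(834 + 17/(6 + 6)) = 1/(834 + 17/12) = 1/(10025/12) = 12/10025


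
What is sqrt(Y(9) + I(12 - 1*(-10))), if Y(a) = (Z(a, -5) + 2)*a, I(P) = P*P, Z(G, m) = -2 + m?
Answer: sqrt(439) ≈ 20.952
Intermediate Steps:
I(P) = P**2
Y(a) = -5*a (Y(a) = ((-2 - 5) + 2)*a = (-7 + 2)*a = -5*a)
sqrt(Y(9) + I(12 - 1*(-10))) = sqrt(-5*9 + (12 - 1*(-10))**2) = sqrt(-45 + (12 + 10)**2) = sqrt(-45 + 22**2) = sqrt(-45 + 484) = sqrt(439)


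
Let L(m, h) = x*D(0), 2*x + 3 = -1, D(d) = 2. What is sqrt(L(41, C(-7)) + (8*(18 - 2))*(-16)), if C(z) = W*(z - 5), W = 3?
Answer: 6*I*sqrt(57) ≈ 45.299*I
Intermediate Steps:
x = -2 (x = -3/2 + (1/2)*(-1) = -3/2 - 1/2 = -2)
C(z) = -15 + 3*z (C(z) = 3*(z - 5) = 3*(-5 + z) = -15 + 3*z)
L(m, h) = -4 (L(m, h) = -2*2 = -4)
sqrt(L(41, C(-7)) + (8*(18 - 2))*(-16)) = sqrt(-4 + (8*(18 - 2))*(-16)) = sqrt(-4 + (8*16)*(-16)) = sqrt(-4 + 128*(-16)) = sqrt(-4 - 2048) = sqrt(-2052) = 6*I*sqrt(57)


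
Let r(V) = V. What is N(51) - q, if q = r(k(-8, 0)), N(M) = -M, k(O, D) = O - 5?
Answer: -38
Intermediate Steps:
k(O, D) = -5 + O
q = -13 (q = -5 - 8 = -13)
N(51) - q = -1*51 - 1*(-13) = -51 + 13 = -38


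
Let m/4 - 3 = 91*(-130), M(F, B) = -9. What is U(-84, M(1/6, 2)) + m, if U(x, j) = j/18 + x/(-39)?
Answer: -1229965/26 ≈ -47306.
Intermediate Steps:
U(x, j) = -x/39 + j/18 (U(x, j) = j*(1/18) + x*(-1/39) = j/18 - x/39 = -x/39 + j/18)
m = -47308 (m = 12 + 4*(91*(-130)) = 12 + 4*(-11830) = 12 - 47320 = -47308)
U(-84, M(1/6, 2)) + m = (-1/39*(-84) + (1/18)*(-9)) - 47308 = (28/13 - 1/2) - 47308 = 43/26 - 47308 = -1229965/26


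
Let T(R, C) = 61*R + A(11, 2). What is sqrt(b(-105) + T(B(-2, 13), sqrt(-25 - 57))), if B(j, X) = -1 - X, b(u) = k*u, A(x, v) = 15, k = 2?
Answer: I*sqrt(1049) ≈ 32.388*I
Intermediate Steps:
b(u) = 2*u
T(R, C) = 15 + 61*R (T(R, C) = 61*R + 15 = 15 + 61*R)
sqrt(b(-105) + T(B(-2, 13), sqrt(-25 - 57))) = sqrt(2*(-105) + (15 + 61*(-1 - 1*13))) = sqrt(-210 + (15 + 61*(-1 - 13))) = sqrt(-210 + (15 + 61*(-14))) = sqrt(-210 + (15 - 854)) = sqrt(-210 - 839) = sqrt(-1049) = I*sqrt(1049)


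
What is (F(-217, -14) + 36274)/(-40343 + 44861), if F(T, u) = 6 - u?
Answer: 6049/753 ≈ 8.0332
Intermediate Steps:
(F(-217, -14) + 36274)/(-40343 + 44861) = ((6 - 1*(-14)) + 36274)/(-40343 + 44861) = ((6 + 14) + 36274)/4518 = (20 + 36274)*(1/4518) = 36294*(1/4518) = 6049/753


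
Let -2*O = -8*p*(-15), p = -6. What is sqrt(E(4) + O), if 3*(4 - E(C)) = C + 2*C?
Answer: 6*sqrt(10) ≈ 18.974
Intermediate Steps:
E(C) = 4 - C (E(C) = 4 - (C + 2*C)/3 = 4 - C)
O = 360 (O = -(-8*(-6))*(-15)/2 = -24*(-15) = -1/2*(-720) = 360)
sqrt(E(4) + O) = sqrt((4 - 1*4) + 360) = sqrt((4 - 4) + 360) = sqrt(0 + 360) = sqrt(360) = 6*sqrt(10)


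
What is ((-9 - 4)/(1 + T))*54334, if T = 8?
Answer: -706342/9 ≈ -78483.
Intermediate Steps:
((-9 - 4)/(1 + T))*54334 = ((-9 - 4)/(1 + 8))*54334 = -13/9*54334 = -706342/9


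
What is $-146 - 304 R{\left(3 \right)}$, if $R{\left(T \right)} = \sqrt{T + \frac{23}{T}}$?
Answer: $-146 - \frac{1216 \sqrt{6}}{3} \approx -1138.9$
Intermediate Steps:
$-146 - 304 R{\left(3 \right)} = -146 - 304 \sqrt{3 + \frac{23}{3}} = -146 - 304 \sqrt{\frac{32}{3}} = -146 - 304 \frac{4 \sqrt{6}}{3} = -146 - \frac{1216 \sqrt{6}}{3}$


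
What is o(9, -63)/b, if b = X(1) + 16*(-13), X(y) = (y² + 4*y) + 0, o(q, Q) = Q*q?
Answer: 81/29 ≈ 2.7931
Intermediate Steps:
X(y) = y² + 4*y
b = -203 (b = 1*(4 + 1) + 16*(-13) = 1*5 - 208 = 5 - 208 = -203)
o(9, -63)/b = -63*9/(-203) = -567*(-1/203) = 81/29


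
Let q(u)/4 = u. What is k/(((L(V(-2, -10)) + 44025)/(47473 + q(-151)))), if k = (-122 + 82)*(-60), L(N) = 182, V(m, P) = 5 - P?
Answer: 112485600/44207 ≈ 2544.5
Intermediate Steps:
q(u) = 4*u
k = 2400 (k = -40*(-60) = 2400)
k/(((L(V(-2, -10)) + 44025)/(47473 + q(-151)))) = 2400/(((182 + 44025)/(47473 + 4*(-151)))) = 2400/((44207/(47473 - 604))) = 2400/((44207/46869)) = 2400/((44207*(1/46869))) = 2400/(44207/46869) = 2400*(46869/44207) = 112485600/44207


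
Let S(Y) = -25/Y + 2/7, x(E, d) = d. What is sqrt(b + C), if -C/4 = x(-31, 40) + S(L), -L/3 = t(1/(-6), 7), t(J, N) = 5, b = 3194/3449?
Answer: I*sqrt(875463953658)/72429 ≈ 12.918*I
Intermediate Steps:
b = 3194/3449 (b = 3194*(1/3449) = 3194/3449 ≈ 0.92607)
L = -15 (L = -3*5 = -15)
S(Y) = 2/7 - 25/Y (S(Y) = -25/Y + 2*(1/7) = -25/Y + 2/7 = 2/7 - 25/Y)
C = -3524/21 (C = -4*(40 + (2/7 - 25/(-15))) = -4*(40 + (2/7 - 25*(-1/15))) = -4*(40 + (2/7 + 5/3)) = -4*(40 + 41/21) = -4*881/21 = -3524/21 ≈ -167.81)
sqrt(b + C) = sqrt(3194/3449 - 3524/21) = sqrt(-12087202/72429) = I*sqrt(875463953658)/72429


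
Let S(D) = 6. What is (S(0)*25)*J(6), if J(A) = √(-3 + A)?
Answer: 150*√3 ≈ 259.81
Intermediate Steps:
(S(0)*25)*J(6) = (6*25)*√(-3 + 6) = 150*√3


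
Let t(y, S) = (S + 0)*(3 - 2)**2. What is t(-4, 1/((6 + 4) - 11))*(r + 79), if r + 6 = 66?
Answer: -139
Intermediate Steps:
r = 60 (r = -6 + 66 = 60)
t(y, S) = S (t(y, S) = S*1**2 = S*1 = S)
t(-4, 1/((6 + 4) - 11))*(r + 79) = (60 + 79)/((6 + 4) - 11) = 139/(10 - 11) = 139/(-1) = -1*139 = -139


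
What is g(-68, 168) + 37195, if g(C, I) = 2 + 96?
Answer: 37293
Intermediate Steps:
g(C, I) = 98
g(-68, 168) + 37195 = 98 + 37195 = 37293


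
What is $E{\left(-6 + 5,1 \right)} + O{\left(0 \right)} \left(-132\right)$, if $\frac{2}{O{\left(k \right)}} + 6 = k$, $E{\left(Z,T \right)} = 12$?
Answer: $56$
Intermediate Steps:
$O{\left(k \right)} = \frac{2}{-6 + k}$
$E{\left(-6 + 5,1 \right)} + O{\left(0 \right)} \left(-132\right) = 12 + \frac{2}{-6 + 0} \left(-132\right) = 12 + \frac{2}{-6} \left(-132\right) = 12 + 2 \left(- \frac{1}{6}\right) \left(-132\right) = 12 - -44 = 12 + 44 = 56$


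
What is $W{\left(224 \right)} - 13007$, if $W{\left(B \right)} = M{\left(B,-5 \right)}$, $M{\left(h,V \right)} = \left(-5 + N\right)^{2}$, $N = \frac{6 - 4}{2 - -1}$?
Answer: $- \frac{116894}{9} \approx -12988.0$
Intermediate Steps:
$N = \frac{2}{3}$ ($N = \frac{2}{2 + \left(-4 + 5\right)} = \frac{2}{2 + 1} = \frac{2}{3} \approx 0.66667$)
$M{\left(h,V \right)} = \frac{169}{9}$ ($M{\left(h,V \right)} = \left(-5 + \frac{2}{3}\right)^{2} = \left(- \frac{13}{3}\right)^{2} = \frac{169}{9}$)
$W{\left(B \right)} = \frac{169}{9}$
$W{\left(224 \right)} - 13007 = \frac{169}{9} - 13007 = - \frac{116894}{9}$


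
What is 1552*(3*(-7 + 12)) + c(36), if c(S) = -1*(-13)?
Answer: 23293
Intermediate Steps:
c(S) = 13
1552*(3*(-7 + 12)) + c(36) = 1552*(3*(-7 + 12)) + 13 = 1552*(3*5) + 13 = 1552*15 + 13 = 23280 + 13 = 23293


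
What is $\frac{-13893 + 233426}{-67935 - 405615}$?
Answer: $- \frac{219533}{473550} \approx -0.46359$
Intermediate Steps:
$\frac{-13893 + 233426}{-67935 - 405615} = \frac{219533}{-473550} = 219533 \left(- \frac{1}{473550}\right) = - \frac{219533}{473550}$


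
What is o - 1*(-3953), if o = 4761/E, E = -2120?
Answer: 8375599/2120 ≈ 3950.8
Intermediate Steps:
o = -4761/2120 (o = 4761/(-2120) = 4761*(-1/2120) = -4761/2120 ≈ -2.2458)
o - 1*(-3953) = -4761/2120 - 1*(-3953) = -4761/2120 + 3953 = 8375599/2120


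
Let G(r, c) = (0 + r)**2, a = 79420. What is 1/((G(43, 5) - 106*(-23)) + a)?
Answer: 1/83707 ≈ 1.1946e-5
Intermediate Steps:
G(r, c) = r**2
1/((G(43, 5) - 106*(-23)) + a) = 1/((43**2 - 106*(-23)) + 79420) = 1/((1849 + 2438) + 79420) = 1/(4287 + 79420) = 1/83707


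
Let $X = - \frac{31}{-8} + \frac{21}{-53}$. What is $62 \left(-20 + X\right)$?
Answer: $- \frac{217155}{212} \approx -1024.3$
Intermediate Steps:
$X = \frac{1475}{424}$ ($X = \left(-31\right) \left(- \frac{1}{8}\right) + 21 \left(- \frac{1}{53}\right) = \frac{31}{8} - \frac{21}{53} = \frac{1475}{424} \approx 3.4788$)
$62 \left(-20 + X\right) = 62 \left(-20 + \frac{1475}{424}\right) = 62 \left(- \frac{7005}{424}\right) = - \frac{217155}{212}$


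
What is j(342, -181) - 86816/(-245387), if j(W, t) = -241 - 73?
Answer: -76964702/245387 ≈ -313.65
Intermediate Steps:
j(W, t) = -314
j(342, -181) - 86816/(-245387) = -314 - 86816/(-245387) = -314 - 86816*(-1/245387) = -314 + 86816/245387 = -76964702/245387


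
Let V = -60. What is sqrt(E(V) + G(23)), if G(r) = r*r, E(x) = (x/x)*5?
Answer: sqrt(534) ≈ 23.108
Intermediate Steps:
E(x) = 5 (E(x) = 1*5 = 5)
G(r) = r**2
sqrt(E(V) + G(23)) = sqrt(5 + 23**2) = sqrt(5 + 529) = sqrt(534)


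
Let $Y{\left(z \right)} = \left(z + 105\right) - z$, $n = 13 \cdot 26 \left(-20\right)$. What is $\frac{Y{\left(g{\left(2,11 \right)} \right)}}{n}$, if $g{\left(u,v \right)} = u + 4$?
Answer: $- \frac{21}{1352} \approx -0.015533$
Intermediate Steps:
$g{\left(u,v \right)} = 4 + u$
$n = -6760$ ($n = 338 \left(-20\right) = -6760$)
$Y{\left(z \right)} = 105$ ($Y{\left(z \right)} = \left(105 + z\right) - z = 105$)
$\frac{Y{\left(g{\left(2,11 \right)} \right)}}{n} = \frac{105}{-6760} = 105 \left(- \frac{1}{6760}\right) = - \frac{21}{1352}$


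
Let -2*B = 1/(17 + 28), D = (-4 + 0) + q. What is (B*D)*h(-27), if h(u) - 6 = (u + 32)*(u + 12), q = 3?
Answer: -23/30 ≈ -0.76667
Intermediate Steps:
D = -1 (D = (-4 + 0) + 3 = -4 + 3 = -1)
h(u) = 6 + (12 + u)*(32 + u) (h(u) = 6 + (u + 32)*(u + 12) = 6 + (32 + u)*(12 + u) = 6 + (12 + u)*(32 + u))
B = -1/90 (B = -1/(2*(17 + 28)) = -1/2/45 = -1/2*1/45 = -1/90 ≈ -0.011111)
(B*D)*h(-27) = (-1/90*(-1))*(390 + (-27)**2 + 44*(-27)) = (390 + 729 - 1188)/90 = (1/90)*(-69) = -23/30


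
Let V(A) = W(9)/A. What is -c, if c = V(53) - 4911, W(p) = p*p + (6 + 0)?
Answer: 260196/53 ≈ 4909.4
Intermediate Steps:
W(p) = 6 + p² (W(p) = p² + 6 = 6 + p²)
V(A) = 87/A (V(A) = (6 + 9²)/A = (6 + 81)/A = 87/A)
c = -260196/53 (c = 87/53 - 4911 = -260196/53 ≈ -4909.4)
-c = -1*(-260196/53) = 260196/53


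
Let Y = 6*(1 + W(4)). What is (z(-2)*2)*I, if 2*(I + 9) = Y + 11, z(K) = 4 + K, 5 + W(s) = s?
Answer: -14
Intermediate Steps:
W(s) = -5 + s
Y = 0 (Y = 6*(1 + (-5 + 4)) = 6*(1 - 1) = 6*0 = 0)
I = -7/2 (I = -9 + (0 + 11)/2 = -9 + (½)*11 = -9 + 11/2 = -7/2 ≈ -3.5000)
(z(-2)*2)*I = ((4 - 2)*2)*(-7/2) = (2*2)*(-7/2) = 4*(-7/2) = -14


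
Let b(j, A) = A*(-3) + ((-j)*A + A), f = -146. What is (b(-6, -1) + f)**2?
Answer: 22500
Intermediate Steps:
b(j, A) = -2*A - A*j (b(j, A) = -3*A + (-A*j + A) = -3*A + (A - A*j) = -2*A - A*j)
(b(-6, -1) + f)**2 = (-1*(-1)*(2 - 6) - 146)**2 = (-1*(-1)*(-4) - 146)**2 = (-4 - 146)**2 = (-150)**2 = 22500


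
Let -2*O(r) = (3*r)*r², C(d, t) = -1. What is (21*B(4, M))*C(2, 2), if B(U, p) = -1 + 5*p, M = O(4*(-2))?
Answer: -80619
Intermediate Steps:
O(r) = -3*r³/2 (O(r) = -3*r*r²/2 = -3*r³/2)
M = 768 (M = -3*(4*(-2))³/2 = -3/2*(-8)³ = -3/2*(-512) = 768)
(21*B(4, M))*C(2, 2) = (21*(-1 + 5*768))*(-1) = (21*(-1 + 3840))*(-1) = (21*3839)*(-1) = 80619*(-1) = -80619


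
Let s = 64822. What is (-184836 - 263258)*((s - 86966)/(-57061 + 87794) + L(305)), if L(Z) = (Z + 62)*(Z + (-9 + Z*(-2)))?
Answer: 1586983869274212/30733 ≈ 5.1638e+10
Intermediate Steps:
L(Z) = (-9 - Z)*(62 + Z) (L(Z) = (62 + Z)*(Z + (-9 - 2*Z)) = (62 + Z)*(-9 - Z) = (-9 - Z)*(62 + Z))
(-184836 - 263258)*((s - 86966)/(-57061 + 87794) + L(305)) = (-184836 - 263258)*((64822 - 86966)/(-57061 + 87794) + (-558 - 1*305² - 71*305)) = -448094*(-22144/30733 + (-558 - 1*93025 - 21655)) = -448094*(-22144*1/30733 + (-558 - 93025 - 21655)) = -448094*(-22144/30733 - 115238) = -448094*(-3541631598/30733) = 1586983869274212/30733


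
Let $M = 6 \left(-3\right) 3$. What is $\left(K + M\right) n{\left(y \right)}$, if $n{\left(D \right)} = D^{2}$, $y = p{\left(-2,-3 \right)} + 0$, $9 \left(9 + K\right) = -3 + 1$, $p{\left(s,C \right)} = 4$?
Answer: $- \frac{9104}{9} \approx -1011.6$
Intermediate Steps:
$M = -54$ ($M = \left(-18\right) 3 = -54$)
$K = - \frac{83}{9}$ ($K = -9 + \frac{-3 + 1}{9} = -9 + \frac{1}{9} \left(-2\right) = -9 - \frac{2}{9} = - \frac{83}{9} \approx -9.2222$)
$y = 4$ ($y = 4 + 0 = 4$)
$\left(K + M\right) n{\left(y \right)} = \left(- \frac{83}{9} - 54\right) 4^{2} = \left(- \frac{569}{9}\right) 16 = - \frac{9104}{9}$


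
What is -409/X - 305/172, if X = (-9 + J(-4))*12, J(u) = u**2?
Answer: -5998/903 ≈ -6.6423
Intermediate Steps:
X = 84 (X = (-9 + (-4)**2)*12 = (-9 + 16)*12 = 7*12 = 84)
-409/X - 305/172 = -409/84 - 305/172 = -5998/903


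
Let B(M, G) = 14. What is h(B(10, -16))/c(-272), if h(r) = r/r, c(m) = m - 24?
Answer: -1/296 ≈ -0.0033784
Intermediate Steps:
c(m) = -24 + m
h(r) = 1
h(B(10, -16))/c(-272) = 1/(-24 - 272) = 1/(-296) = 1*(-1/296) = -1/296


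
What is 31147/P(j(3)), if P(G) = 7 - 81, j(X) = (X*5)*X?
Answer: -31147/74 ≈ -420.91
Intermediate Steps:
j(X) = 5*X² (j(X) = (5*X)*X = 5*X²)
P(G) = -74
31147/P(j(3)) = 31147/(-74) = 31147*(-1/74) = -31147/74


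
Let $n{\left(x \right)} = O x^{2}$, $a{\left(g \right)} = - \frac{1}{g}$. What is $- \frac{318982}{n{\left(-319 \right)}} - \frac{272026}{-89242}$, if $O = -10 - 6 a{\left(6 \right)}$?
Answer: $\frac{138800665859}{40866098229} \approx 3.3965$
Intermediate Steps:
$O = -9$ ($O = -10 - 6 \left(- \frac{1}{6}\right) = -10 - 6 \left(\left(-1\right) \frac{1}{6}\right) = -10 - -1 = -10 + 1 = -9$)
$n{\left(x \right)} = - 9 x^{2}$
$- \frac{318982}{n{\left(-319 \right)}} - \frac{272026}{-89242} = - \frac{318982}{\left(-9\right) \left(-319\right)^{2}} - \frac{272026}{-89242} = - \frac{318982}{\left(-9\right) 101761} - - \frac{136013}{44621} = - \frac{318982}{-915849} + \frac{136013}{44621} = \left(-318982\right) \left(- \frac{1}{915849}\right) + \frac{136013}{44621} = \frac{318982}{915849} + \frac{136013}{44621} = \frac{138800665859}{40866098229}$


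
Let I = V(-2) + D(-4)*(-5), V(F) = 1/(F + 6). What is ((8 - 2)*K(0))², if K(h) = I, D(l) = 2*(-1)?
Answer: 15129/4 ≈ 3782.3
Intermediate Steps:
V(F) = 1/(6 + F)
D(l) = -2
I = 41/4 (I = 1/(6 - 2) - 2*(-5) = 1/4 + 10 = ¼ + 10 = 41/4 ≈ 10.250)
K(h) = 41/4
((8 - 2)*K(0))² = ((8 - 2)*(41/4))² = (6*(41/4))² = (123/2)² = 15129/4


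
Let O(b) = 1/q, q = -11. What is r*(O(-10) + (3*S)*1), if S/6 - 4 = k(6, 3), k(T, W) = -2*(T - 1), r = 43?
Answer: -51127/11 ≈ -4647.9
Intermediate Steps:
k(T, W) = 2 - 2*T (k(T, W) = -2*(-1 + T) = 2 - 2*T)
O(b) = -1/11 (O(b) = 1/(-11) = -1/11)
S = -36 (S = 24 + 6*(2 - 2*6) = 24 + 6*(2 - 12) = 24 + 6*(-10) = 24 - 60 = -36)
r*(O(-10) + (3*S)*1) = 43*(-1/11 + (3*(-36))*1) = 43*(-1/11 - 108*1) = 43*(-1/11 - 108) = 43*(-1189/11) = -51127/11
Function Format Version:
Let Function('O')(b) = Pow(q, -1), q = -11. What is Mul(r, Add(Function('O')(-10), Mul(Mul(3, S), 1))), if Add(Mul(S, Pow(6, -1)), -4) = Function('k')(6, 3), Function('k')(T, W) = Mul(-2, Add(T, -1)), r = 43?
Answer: Rational(-51127, 11) ≈ -4647.9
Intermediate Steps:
Function('k')(T, W) = Add(2, Mul(-2, T)) (Function('k')(T, W) = Mul(-2, Add(-1, T)) = Add(2, Mul(-2, T)))
Function('O')(b) = Rational(-1, 11) (Function('O')(b) = Pow(-11, -1) = Rational(-1, 11))
S = -36 (S = Add(24, Mul(6, Add(2, Mul(-2, 6)))) = Add(24, Mul(6, Add(2, -12))) = Add(24, Mul(6, -10)) = Add(24, -60) = -36)
Mul(r, Add(Function('O')(-10), Mul(Mul(3, S), 1))) = Mul(43, Add(Rational(-1, 11), Mul(Mul(3, -36), 1))) = Mul(43, Add(Rational(-1, 11), Mul(-108, 1))) = Mul(43, Add(Rational(-1, 11), -108)) = Mul(43, Rational(-1189, 11)) = Rational(-51127, 11)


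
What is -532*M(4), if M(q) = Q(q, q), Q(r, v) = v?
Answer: -2128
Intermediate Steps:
M(q) = q
-532*M(4) = -532*4 = -2128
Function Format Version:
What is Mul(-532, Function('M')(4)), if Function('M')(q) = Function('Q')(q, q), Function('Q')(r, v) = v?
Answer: -2128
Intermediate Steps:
Function('M')(q) = q
Mul(-532, Function('M')(4)) = Mul(-532, 4) = -2128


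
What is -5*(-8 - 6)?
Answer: 70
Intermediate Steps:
-5*(-8 - 6) = -5*(-14) = 70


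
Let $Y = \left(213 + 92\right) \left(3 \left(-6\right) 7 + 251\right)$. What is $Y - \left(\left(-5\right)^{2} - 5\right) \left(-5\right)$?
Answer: $38225$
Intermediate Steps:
$Y = 38125$ ($Y = 305 \left(\left(-18\right) 7 + 251\right) = 305 \left(-126 + 251\right) = 305 \cdot 125 = 38125$)
$Y - \left(\left(-5\right)^{2} - 5\right) \left(-5\right) = 38125 - \left(\left(-5\right)^{2} - 5\right) \left(-5\right) = 38125 - \left(25 - 5\right) \left(-5\right) = 38125 - 20 \left(-5\right) = 38125 - -100 = 38125 + 100 = 38225$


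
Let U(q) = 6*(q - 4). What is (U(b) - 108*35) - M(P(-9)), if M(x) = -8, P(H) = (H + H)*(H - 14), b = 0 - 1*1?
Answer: -3802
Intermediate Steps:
b = -1 (b = 0 - 1 = -1)
U(q) = -24 + 6*q (U(q) = 6*(-4 + q) = -24 + 6*q)
P(H) = 2*H*(-14 + H) (P(H) = (2*H)*(-14 + H) = 2*H*(-14 + H))
(U(b) - 108*35) - M(P(-9)) = ((-24 + 6*(-1)) - 108*35) - 1*(-8) = ((-24 - 6) - 3780) + 8 = (-30 - 3780) + 8 = -3810 + 8 = -3802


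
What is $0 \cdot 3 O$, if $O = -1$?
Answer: $0$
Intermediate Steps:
$0 \cdot 3 O = 0 \cdot 3 \left(-1\right) = 0 \left(-1\right) = 0$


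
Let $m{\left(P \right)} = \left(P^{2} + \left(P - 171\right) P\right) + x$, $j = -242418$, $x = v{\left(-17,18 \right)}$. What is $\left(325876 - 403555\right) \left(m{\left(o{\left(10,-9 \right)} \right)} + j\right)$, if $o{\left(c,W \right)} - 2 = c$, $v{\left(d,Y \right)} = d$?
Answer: $18969134121$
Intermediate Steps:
$o{\left(c,W \right)} = 2 + c$
$x = -17$
$m{\left(P \right)} = -17 + P^{2} + P \left(-171 + P\right)$ ($m{\left(P \right)} = \left(P^{2} + \left(P - 171\right) P\right) - 17 = \left(P^{2} + \left(-171 + P\right) P\right) - 17 = \left(P^{2} + P \left(-171 + P\right)\right) - 17 = -17 + P^{2} + P \left(-171 + P\right)$)
$\left(325876 - 403555\right) \left(m{\left(o{\left(10,-9 \right)} \right)} + j\right) = \left(325876 - 403555\right) \left(\left(-17 - 171 \left(2 + 10\right) + 2 \left(2 + 10\right)^{2}\right) - 242418\right) = - 77679 \left(\left(-17 - 2052 + 2 \cdot 12^{2}\right) - 242418\right) = - 77679 \left(\left(-17 - 2052 + 2 \cdot 144\right) - 242418\right) = - 77679 \left(\left(-17 - 2052 + 288\right) - 242418\right) = - 77679 \left(-1781 - 242418\right) = \left(-77679\right) \left(-244199\right) = 18969134121$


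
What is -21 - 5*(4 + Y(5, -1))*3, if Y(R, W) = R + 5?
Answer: -231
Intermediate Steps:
Y(R, W) = 5 + R
-21 - 5*(4 + Y(5, -1))*3 = -21 - 5*(4 + (5 + 5))*3 = -21 - 5*(4 + 10)*3 = -21 - 5*14*3 = -21 - 70*3 = -21 - 210 = -231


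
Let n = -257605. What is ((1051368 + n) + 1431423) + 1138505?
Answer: 3363691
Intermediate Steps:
((1051368 + n) + 1431423) + 1138505 = ((1051368 - 257605) + 1431423) + 1138505 = (793763 + 1431423) + 1138505 = 2225186 + 1138505 = 3363691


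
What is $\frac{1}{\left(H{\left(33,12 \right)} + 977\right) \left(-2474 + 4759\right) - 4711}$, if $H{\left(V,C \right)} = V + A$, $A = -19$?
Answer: $\frac{1}{2259724} \approx 4.4253 \cdot 10^{-7}$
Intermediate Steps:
$H{\left(V,C \right)} = -19 + V$ ($H{\left(V,C \right)} = V - 19 = -19 + V$)
$\frac{1}{\left(H{\left(33,12 \right)} + 977\right) \left(-2474 + 4759\right) - 4711} = \frac{1}{\left(\left(-19 + 33\right) + 977\right) \left(-2474 + 4759\right) - 4711} = \frac{1}{\left(14 + 977\right) 2285 - 4711} = \frac{1}{991 \cdot 2285 - 4711} = \frac{1}{2264435 - 4711} = \frac{1}{2259724}$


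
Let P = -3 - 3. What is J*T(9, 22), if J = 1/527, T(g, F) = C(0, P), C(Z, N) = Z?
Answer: 0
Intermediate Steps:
P = -6
T(g, F) = 0
J = 1/527 ≈ 0.0018975
J*T(9, 22) = (1/527)*0 = 0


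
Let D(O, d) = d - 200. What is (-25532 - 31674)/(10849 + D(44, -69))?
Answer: -28603/5290 ≈ -5.4070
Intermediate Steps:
D(O, d) = -200 + d
(-25532 - 31674)/(10849 + D(44, -69)) = (-25532 - 31674)/(10849 + (-200 - 69)) = -57206/(10849 - 269) = -57206/10580 = -57206*1/10580 = -28603/5290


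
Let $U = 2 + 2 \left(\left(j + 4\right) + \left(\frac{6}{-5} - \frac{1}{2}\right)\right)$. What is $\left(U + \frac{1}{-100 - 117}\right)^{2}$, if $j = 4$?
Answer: $\frac{250778896}{1177225} \approx 213.03$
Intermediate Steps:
$U = \frac{73}{5}$ ($U = 2 + 2 \left(\left(4 + 4\right) + \left(\frac{6}{-5} - \frac{1}{2}\right)\right) = 2 + 2 \left(8 + \left(6 \left(- \frac{1}{5}\right) - \frac{1}{2}\right)\right) = 2 + 2 \left(8 - \frac{17}{10}\right) = 2 + 2 \cdot \frac{63}{10} = 2 + \frac{63}{5} = \frac{73}{5} \approx 14.6$)
$\left(U + \frac{1}{-100 - 117}\right)^{2} = \left(\frac{73}{5} + \frac{1}{-100 - 117}\right)^{2} = \left(\frac{73}{5} + \frac{1}{-217}\right)^{2} = \left(\frac{73}{5} - \frac{1}{217}\right)^{2} = \left(\frac{15836}{1085}\right)^{2} = \frac{250778896}{1177225}$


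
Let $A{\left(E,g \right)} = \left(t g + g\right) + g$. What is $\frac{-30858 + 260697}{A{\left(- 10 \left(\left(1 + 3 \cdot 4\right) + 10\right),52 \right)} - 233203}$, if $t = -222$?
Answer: $- \frac{229839}{244643} \approx -0.93949$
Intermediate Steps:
$A{\left(E,g \right)} = - 220 g$ ($A{\left(E,g \right)} = \left(- 222 g + g\right) + g = - 221 g + g = - 220 g$)
$\frac{-30858 + 260697}{A{\left(- 10 \left(\left(1 + 3 \cdot 4\right) + 10\right),52 \right)} - 233203} = \frac{-30858 + 260697}{\left(-220\right) 52 - 233203} = \frac{229839}{-11440 - 233203} = \frac{229839}{-244643} = 229839 \left(- \frac{1}{244643}\right) = - \frac{229839}{244643}$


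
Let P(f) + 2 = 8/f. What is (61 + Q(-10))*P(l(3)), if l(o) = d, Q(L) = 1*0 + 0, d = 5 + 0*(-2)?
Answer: -122/5 ≈ -24.400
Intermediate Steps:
d = 5 (d = 5 + 0 = 5)
Q(L) = 0 (Q(L) = 0 + 0 = 0)
l(o) = 5
P(f) = -2 + 8/f
(61 + Q(-10))*P(l(3)) = (61 + 0)*(-2 + 8/5) = 61*(-2 + 8*(⅕)) = 61*(-2 + 8/5) = 61*(-⅖) = -122/5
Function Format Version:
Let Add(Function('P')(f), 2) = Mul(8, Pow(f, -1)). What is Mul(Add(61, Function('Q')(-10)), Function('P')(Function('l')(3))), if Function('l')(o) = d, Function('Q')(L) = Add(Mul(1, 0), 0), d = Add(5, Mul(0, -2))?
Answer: Rational(-122, 5) ≈ -24.400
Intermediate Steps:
d = 5 (d = Add(5, 0) = 5)
Function('Q')(L) = 0 (Function('Q')(L) = Add(0, 0) = 0)
Function('l')(o) = 5
Function('P')(f) = Add(-2, Mul(8, Pow(f, -1)))
Mul(Add(61, Function('Q')(-10)), Function('P')(Function('l')(3))) = Mul(Add(61, 0), Add(-2, Mul(8, Pow(5, -1)))) = Mul(61, Add(-2, Mul(8, Rational(1, 5)))) = Mul(61, Add(-2, Rational(8, 5))) = Mul(61, Rational(-2, 5)) = Rational(-122, 5)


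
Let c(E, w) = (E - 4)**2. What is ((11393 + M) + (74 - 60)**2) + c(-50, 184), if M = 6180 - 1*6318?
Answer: 14367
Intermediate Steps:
M = -138 (M = 6180 - 6318 = -138)
c(E, w) = (-4 + E)**2
((11393 + M) + (74 - 60)**2) + c(-50, 184) = ((11393 - 138) + (74 - 60)**2) + (-4 - 50)**2 = (11255 + 14**2) + (-54)**2 = (11255 + 196) + 2916 = 11451 + 2916 = 14367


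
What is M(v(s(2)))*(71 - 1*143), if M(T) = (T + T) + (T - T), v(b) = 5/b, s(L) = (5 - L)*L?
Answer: -120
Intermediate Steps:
s(L) = L*(5 - L)
M(T) = 2*T (M(T) = 2*T + 0 = 2*T)
M(v(s(2)))*(71 - 1*143) = (2*(5/((2*(5 - 1*2)))))*(71 - 1*143) = (2*(5/((2*(5 - 2)))))*(71 - 143) = (2*(5/((2*3))))*(-72) = (2*(5/6))*(-72) = (2*(5*(⅙)))*(-72) = (2*(⅚))*(-72) = (5/3)*(-72) = -120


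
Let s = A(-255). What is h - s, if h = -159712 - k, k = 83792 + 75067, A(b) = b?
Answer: -318316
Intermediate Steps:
k = 158859
s = -255
h = -318571 (h = -159712 - 1*158859 = -159712 - 158859 = -318571)
h - s = -318571 - 1*(-255) = -318571 + 255 = -318316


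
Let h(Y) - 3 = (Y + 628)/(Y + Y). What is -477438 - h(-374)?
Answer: -178562807/374 ≈ -4.7744e+5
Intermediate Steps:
h(Y) = 3 + (628 + Y)/(2*Y) (h(Y) = 3 + (Y + 628)/(Y + Y) = 3 + (628 + Y)/((2*Y)) = 3 + (628 + Y)*(1/(2*Y)) = 3 + (628 + Y)/(2*Y))
-477438 - h(-374) = -477438 - (7/2 + 314/(-374)) = -477438 - (7/2 + 314*(-1/374)) = -477438 - (7/2 - 157/187) = -477438 - 1*995/374 = -477438 - 995/374 = -178562807/374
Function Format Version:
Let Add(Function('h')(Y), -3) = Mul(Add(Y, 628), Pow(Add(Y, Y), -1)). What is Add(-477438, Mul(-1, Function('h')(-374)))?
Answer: Rational(-178562807, 374) ≈ -4.7744e+5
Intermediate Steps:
Function('h')(Y) = Add(3, Mul(Rational(1, 2), Pow(Y, -1), Add(628, Y))) (Function('h')(Y) = Add(3, Mul(Add(Y, 628), Pow(Add(Y, Y), -1))) = Add(3, Mul(Add(628, Y), Pow(Mul(2, Y), -1))) = Add(3, Mul(Add(628, Y), Mul(Rational(1, 2), Pow(Y, -1)))) = Add(3, Mul(Rational(1, 2), Pow(Y, -1), Add(628, Y))))
Add(-477438, Mul(-1, Function('h')(-374))) = Add(-477438, Mul(-1, Add(Rational(7, 2), Mul(314, Pow(-374, -1))))) = Add(-477438, Mul(-1, Add(Rational(7, 2), Mul(314, Rational(-1, 374))))) = Add(-477438, Mul(-1, Add(Rational(7, 2), Rational(-157, 187)))) = Add(-477438, Mul(-1, Rational(995, 374))) = Add(-477438, Rational(-995, 374)) = Rational(-178562807, 374)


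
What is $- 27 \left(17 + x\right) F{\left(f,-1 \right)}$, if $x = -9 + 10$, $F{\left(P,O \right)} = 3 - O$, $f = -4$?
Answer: $-1944$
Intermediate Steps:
$x = 1$
$- 27 \left(17 + x\right) F{\left(f,-1 \right)} = - 27 \left(17 + 1\right) \left(3 - -1\right) = \left(-27\right) 18 \left(3 + 1\right) = \left(-486\right) 4 = -1944$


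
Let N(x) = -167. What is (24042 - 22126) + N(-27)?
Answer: 1749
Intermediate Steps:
(24042 - 22126) + N(-27) = (24042 - 22126) - 167 = 1916 - 167 = 1749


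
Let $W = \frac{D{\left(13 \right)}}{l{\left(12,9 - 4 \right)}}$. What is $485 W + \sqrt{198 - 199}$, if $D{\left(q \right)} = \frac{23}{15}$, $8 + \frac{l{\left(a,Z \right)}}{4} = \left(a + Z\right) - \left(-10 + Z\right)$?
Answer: $\frac{2231}{168} + i \approx 13.28 + 1.0 i$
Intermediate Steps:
$l{\left(a,Z \right)} = 8 + 4 a$ ($l{\left(a,Z \right)} = -32 + 4 \left(\left(a + Z\right) - \left(-10 + Z\right)\right) = -32 + 4 \left(\left(Z + a\right) - \left(-10 + Z\right)\right) = -32 + 4 \left(10 + a\right) = -32 + \left(40 + 4 a\right) = 8 + 4 a$)
$D{\left(q \right)} = \frac{23}{15}$ ($D{\left(q \right)} = 23 \cdot \frac{1}{15} = \frac{23}{15}$)
$W = \frac{23}{840}$ ($W = \frac{23}{15 \left(8 + 4 \cdot 12\right)} = \frac{23}{15 \left(8 + 48\right)} = \frac{23}{15 \cdot 56} = \frac{23}{15} \cdot \frac{1}{56} = \frac{23}{840} \approx 0.027381$)
$485 W + \sqrt{198 - 199} = 485 \cdot \frac{23}{840} + \sqrt{198 - 199} = \frac{2231}{168} + \sqrt{-1} = \frac{2231}{168} + i$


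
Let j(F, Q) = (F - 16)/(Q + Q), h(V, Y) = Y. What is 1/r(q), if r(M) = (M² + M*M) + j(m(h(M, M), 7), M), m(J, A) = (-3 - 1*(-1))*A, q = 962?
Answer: 962/1780554241 ≈ 5.4028e-7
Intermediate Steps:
m(J, A) = -2*A (m(J, A) = (-3 + 1)*A = -2*A)
j(F, Q) = (-16 + F)/(2*Q) (j(F, Q) = (-16 + F)/((2*Q)) = (-16 + F)*(1/(2*Q)) = (-16 + F)/(2*Q))
r(M) = -15/M + 2*M² (r(M) = (M² + M*M) + (-16 - 2*7)/(2*M) = (M² + M²) + (-16 - 14)/(2*M) = 2*M² + (½)*(-30)/M = 2*M² - 15/M = -15/M + 2*M²)
1/r(q) = 1/((-15 + 2*962³)/962) = 1/((-15 + 2*890277128)/962) = 1/((-15 + 1780554256)/962) = 1/((1/962)*1780554241) = 1/(1780554241/962) = 962/1780554241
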